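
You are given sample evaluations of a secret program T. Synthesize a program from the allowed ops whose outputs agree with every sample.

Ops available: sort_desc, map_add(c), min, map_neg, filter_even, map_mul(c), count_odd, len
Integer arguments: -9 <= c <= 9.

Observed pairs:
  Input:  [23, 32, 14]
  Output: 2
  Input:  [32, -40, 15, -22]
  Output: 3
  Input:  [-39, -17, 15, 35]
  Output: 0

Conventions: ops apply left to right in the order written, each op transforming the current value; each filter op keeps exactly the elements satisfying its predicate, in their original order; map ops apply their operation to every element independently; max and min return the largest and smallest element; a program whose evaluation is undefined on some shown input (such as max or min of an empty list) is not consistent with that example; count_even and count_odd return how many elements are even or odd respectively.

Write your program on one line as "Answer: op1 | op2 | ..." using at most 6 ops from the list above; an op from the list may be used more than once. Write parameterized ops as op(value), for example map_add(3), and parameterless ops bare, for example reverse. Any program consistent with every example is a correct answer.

map_neg | filter_even | map_mul(4) | map_mul(-7) | len

Check, running the answer program on each example:
  [23, 32, 14] -> [-23, -32, -14] -> [-32, -14] -> [-128, -56] -> [896, 392] -> 2
  [32, -40, 15, -22] -> [-32, 40, -15, 22] -> [-32, 40, 22] -> [-128, 160, 88] -> [896, -1120, -616] -> 3
  [-39, -17, 15, 35] -> [39, 17, -15, -35] -> [] -> [] -> [] -> 0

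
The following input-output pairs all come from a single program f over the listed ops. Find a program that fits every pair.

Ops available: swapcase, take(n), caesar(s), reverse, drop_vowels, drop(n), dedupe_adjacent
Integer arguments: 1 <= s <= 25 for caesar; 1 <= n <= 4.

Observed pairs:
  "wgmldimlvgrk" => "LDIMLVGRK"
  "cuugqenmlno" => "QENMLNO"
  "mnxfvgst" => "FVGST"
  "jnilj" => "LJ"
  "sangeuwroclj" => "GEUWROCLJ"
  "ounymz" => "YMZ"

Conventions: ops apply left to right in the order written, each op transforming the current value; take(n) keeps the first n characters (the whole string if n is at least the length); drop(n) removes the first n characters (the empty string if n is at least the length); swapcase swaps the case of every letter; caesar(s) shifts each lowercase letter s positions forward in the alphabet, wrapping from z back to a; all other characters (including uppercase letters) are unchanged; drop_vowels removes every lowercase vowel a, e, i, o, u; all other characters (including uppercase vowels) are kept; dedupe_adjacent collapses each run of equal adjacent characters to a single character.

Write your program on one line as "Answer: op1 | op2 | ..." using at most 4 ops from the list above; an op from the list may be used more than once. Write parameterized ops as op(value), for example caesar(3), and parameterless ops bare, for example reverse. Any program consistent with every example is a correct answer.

swapcase | dedupe_adjacent | drop(3)

Check, running the answer program on each example:
  "wgmldimlvgrk" -> "WGMLDIMLVGRK" -> "WGMLDIMLVGRK" -> "LDIMLVGRK"
  "cuugqenmlno" -> "CUUGQENMLNO" -> "CUGQENMLNO" -> "QENMLNO"
  "mnxfvgst" -> "MNXFVGST" -> "MNXFVGST" -> "FVGST"
  "jnilj" -> "JNILJ" -> "JNILJ" -> "LJ"
  "sangeuwroclj" -> "SANGEUWROCLJ" -> "SANGEUWROCLJ" -> "GEUWROCLJ"
  "ounymz" -> "OUNYMZ" -> "OUNYMZ" -> "YMZ"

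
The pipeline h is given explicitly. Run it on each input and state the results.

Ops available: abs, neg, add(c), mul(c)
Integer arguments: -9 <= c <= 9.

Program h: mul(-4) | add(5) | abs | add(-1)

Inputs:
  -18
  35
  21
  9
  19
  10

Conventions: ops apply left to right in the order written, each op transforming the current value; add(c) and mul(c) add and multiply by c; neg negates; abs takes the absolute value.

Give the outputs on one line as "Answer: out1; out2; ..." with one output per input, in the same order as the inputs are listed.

Execution, op by op:
  -18 -> 72 -> 77 -> 77 -> 76
  35 -> -140 -> -135 -> 135 -> 134
  21 -> -84 -> -79 -> 79 -> 78
  9 -> -36 -> -31 -> 31 -> 30
  19 -> -76 -> -71 -> 71 -> 70
  10 -> -40 -> -35 -> 35 -> 34

76; 134; 78; 30; 70; 34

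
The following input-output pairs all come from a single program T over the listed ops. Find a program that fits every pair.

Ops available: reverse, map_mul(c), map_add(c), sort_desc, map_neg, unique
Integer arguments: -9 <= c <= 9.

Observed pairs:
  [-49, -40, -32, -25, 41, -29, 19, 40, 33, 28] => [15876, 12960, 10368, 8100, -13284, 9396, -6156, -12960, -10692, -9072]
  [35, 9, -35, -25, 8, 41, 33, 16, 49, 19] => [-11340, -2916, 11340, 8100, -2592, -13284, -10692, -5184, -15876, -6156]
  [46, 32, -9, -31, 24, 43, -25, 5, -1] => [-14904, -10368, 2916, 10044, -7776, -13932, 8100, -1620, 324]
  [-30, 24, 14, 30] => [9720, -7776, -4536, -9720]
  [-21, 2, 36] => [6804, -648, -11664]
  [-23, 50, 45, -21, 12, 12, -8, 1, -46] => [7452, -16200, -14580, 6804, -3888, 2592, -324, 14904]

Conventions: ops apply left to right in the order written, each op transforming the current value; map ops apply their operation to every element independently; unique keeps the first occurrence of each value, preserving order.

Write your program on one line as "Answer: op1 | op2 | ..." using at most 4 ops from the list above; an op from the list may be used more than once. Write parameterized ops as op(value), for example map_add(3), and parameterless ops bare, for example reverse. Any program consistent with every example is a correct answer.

map_mul(-4) | map_mul(9) | unique | map_mul(9)

Check, running the answer program on each example:
  [-49, -40, -32, -25, 41, -29, 19, 40, 33, 28] -> [196, 160, 128, 100, -164, 116, -76, -160, -132, -112] -> [1764, 1440, 1152, 900, -1476, 1044, -684, -1440, -1188, -1008] -> [1764, 1440, 1152, 900, -1476, 1044, -684, -1440, -1188, -1008] -> [15876, 12960, 10368, 8100, -13284, 9396, -6156, -12960, -10692, -9072]
  [35, 9, -35, -25, 8, 41, 33, 16, 49, 19] -> [-140, -36, 140, 100, -32, -164, -132, -64, -196, -76] -> [-1260, -324, 1260, 900, -288, -1476, -1188, -576, -1764, -684] -> [-1260, -324, 1260, 900, -288, -1476, -1188, -576, -1764, -684] -> [-11340, -2916, 11340, 8100, -2592, -13284, -10692, -5184, -15876, -6156]
  [46, 32, -9, -31, 24, 43, -25, 5, -1] -> [-184, -128, 36, 124, -96, -172, 100, -20, 4] -> [-1656, -1152, 324, 1116, -864, -1548, 900, -180, 36] -> [-1656, -1152, 324, 1116, -864, -1548, 900, -180, 36] -> [-14904, -10368, 2916, 10044, -7776, -13932, 8100, -1620, 324]
  [-30, 24, 14, 30] -> [120, -96, -56, -120] -> [1080, -864, -504, -1080] -> [1080, -864, -504, -1080] -> [9720, -7776, -4536, -9720]
  [-21, 2, 36] -> [84, -8, -144] -> [756, -72, -1296] -> [756, -72, -1296] -> [6804, -648, -11664]
  [-23, 50, 45, -21, 12, 12, -8, 1, -46] -> [92, -200, -180, 84, -48, -48, 32, -4, 184] -> [828, -1800, -1620, 756, -432, -432, 288, -36, 1656] -> [828, -1800, -1620, 756, -432, 288, -36, 1656] -> [7452, -16200, -14580, 6804, -3888, 2592, -324, 14904]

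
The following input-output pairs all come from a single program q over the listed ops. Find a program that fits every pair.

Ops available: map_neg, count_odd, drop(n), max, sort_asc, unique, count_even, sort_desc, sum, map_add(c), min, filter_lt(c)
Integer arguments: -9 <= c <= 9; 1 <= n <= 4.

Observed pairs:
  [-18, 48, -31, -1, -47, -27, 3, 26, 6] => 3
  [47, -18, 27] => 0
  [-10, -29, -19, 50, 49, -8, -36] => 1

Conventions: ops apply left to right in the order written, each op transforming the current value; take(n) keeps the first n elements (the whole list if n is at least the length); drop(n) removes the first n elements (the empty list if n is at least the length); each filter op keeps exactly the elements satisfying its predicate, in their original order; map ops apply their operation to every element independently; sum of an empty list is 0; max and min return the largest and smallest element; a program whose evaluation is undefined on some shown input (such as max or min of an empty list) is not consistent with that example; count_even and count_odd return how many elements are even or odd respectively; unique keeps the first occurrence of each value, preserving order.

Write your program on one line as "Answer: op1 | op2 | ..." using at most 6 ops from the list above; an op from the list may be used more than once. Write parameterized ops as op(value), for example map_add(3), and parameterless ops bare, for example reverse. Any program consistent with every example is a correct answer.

drop(3) | map_add(6) | drop(1) | sort_asc | count_odd

Check, running the answer program on each example:
  [-18, 48, -31, -1, -47, -27, 3, 26, 6] -> [-1, -47, -27, 3, 26, 6] -> [5, -41, -21, 9, 32, 12] -> [-41, -21, 9, 32, 12] -> [-41, -21, 9, 12, 32] -> 3
  [47, -18, 27] -> [] -> [] -> [] -> [] -> 0
  [-10, -29, -19, 50, 49, -8, -36] -> [50, 49, -8, -36] -> [56, 55, -2, -30] -> [55, -2, -30] -> [-30, -2, 55] -> 1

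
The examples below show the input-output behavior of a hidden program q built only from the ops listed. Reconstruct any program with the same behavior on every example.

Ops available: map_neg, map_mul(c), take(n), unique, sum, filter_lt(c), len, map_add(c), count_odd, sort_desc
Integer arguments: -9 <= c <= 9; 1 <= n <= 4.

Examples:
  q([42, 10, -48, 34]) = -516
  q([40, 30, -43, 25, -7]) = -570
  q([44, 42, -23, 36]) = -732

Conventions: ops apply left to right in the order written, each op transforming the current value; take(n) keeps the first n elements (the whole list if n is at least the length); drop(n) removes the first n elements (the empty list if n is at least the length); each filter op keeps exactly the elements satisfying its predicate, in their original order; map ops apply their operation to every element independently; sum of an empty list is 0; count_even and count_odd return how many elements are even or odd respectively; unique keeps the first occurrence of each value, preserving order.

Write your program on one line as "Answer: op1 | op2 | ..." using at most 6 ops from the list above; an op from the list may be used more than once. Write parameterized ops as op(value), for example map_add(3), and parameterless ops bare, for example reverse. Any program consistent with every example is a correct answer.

take(4) | map_neg | map_mul(6) | filter_lt(-9) | sum

Check, running the answer program on each example:
  [42, 10, -48, 34] -> [42, 10, -48, 34] -> [-42, -10, 48, -34] -> [-252, -60, 288, -204] -> [-252, -60, -204] -> -516
  [40, 30, -43, 25, -7] -> [40, 30, -43, 25] -> [-40, -30, 43, -25] -> [-240, -180, 258, -150] -> [-240, -180, -150] -> -570
  [44, 42, -23, 36] -> [44, 42, -23, 36] -> [-44, -42, 23, -36] -> [-264, -252, 138, -216] -> [-264, -252, -216] -> -732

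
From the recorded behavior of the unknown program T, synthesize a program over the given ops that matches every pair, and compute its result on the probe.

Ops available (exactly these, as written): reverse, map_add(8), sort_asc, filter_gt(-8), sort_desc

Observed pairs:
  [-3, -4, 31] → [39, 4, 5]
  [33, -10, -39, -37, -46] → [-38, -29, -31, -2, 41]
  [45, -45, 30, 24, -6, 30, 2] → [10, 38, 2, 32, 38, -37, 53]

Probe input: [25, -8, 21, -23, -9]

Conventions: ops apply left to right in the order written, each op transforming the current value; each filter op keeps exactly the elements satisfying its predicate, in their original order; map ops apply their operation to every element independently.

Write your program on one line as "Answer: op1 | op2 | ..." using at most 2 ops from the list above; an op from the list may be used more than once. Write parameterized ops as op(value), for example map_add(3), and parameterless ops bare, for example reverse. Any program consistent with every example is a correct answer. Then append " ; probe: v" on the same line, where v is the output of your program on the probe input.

reverse | map_add(8) ; probe: [-1, -15, 29, 0, 33]

Check, running the answer program on each example:
  [-3, -4, 31] -> [31, -4, -3] -> [39, 4, 5]
  [33, -10, -39, -37, -46] -> [-46, -37, -39, -10, 33] -> [-38, -29, -31, -2, 41]
  [45, -45, 30, 24, -6, 30, 2] -> [2, 30, -6, 24, 30, -45, 45] -> [10, 38, 2, 32, 38, -37, 53]
  probe: [25, -8, 21, -23, -9] -> [-9, -23, 21, -8, 25] -> [-1, -15, 29, 0, 33]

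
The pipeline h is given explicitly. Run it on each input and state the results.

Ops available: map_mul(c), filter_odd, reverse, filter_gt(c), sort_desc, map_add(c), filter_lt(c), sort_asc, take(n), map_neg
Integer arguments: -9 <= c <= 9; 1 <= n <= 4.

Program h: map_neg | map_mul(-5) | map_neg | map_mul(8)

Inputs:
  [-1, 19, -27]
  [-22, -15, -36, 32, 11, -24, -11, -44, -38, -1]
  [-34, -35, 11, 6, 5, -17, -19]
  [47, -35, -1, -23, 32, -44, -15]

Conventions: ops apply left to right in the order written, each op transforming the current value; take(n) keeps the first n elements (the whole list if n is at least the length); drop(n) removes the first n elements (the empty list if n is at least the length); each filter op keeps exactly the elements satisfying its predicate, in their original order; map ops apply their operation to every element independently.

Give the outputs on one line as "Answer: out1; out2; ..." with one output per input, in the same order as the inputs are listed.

Execution, op by op:
  [-1, 19, -27] -> [1, -19, 27] -> [-5, 95, -135] -> [5, -95, 135] -> [40, -760, 1080]
  [-22, -15, -36, 32, 11, -24, -11, -44, -38, -1] -> [22, 15, 36, -32, -11, 24, 11, 44, 38, 1] -> [-110, -75, -180, 160, 55, -120, -55, -220, -190, -5] -> [110, 75, 180, -160, -55, 120, 55, 220, 190, 5] -> [880, 600, 1440, -1280, -440, 960, 440, 1760, 1520, 40]
  [-34, -35, 11, 6, 5, -17, -19] -> [34, 35, -11, -6, -5, 17, 19] -> [-170, -175, 55, 30, 25, -85, -95] -> [170, 175, -55, -30, -25, 85, 95] -> [1360, 1400, -440, -240, -200, 680, 760]
  [47, -35, -1, -23, 32, -44, -15] -> [-47, 35, 1, 23, -32, 44, 15] -> [235, -175, -5, -115, 160, -220, -75] -> [-235, 175, 5, 115, -160, 220, 75] -> [-1880, 1400, 40, 920, -1280, 1760, 600]

[40, -760, 1080]; [880, 600, 1440, -1280, -440, 960, 440, 1760, 1520, 40]; [1360, 1400, -440, -240, -200, 680, 760]; [-1880, 1400, 40, 920, -1280, 1760, 600]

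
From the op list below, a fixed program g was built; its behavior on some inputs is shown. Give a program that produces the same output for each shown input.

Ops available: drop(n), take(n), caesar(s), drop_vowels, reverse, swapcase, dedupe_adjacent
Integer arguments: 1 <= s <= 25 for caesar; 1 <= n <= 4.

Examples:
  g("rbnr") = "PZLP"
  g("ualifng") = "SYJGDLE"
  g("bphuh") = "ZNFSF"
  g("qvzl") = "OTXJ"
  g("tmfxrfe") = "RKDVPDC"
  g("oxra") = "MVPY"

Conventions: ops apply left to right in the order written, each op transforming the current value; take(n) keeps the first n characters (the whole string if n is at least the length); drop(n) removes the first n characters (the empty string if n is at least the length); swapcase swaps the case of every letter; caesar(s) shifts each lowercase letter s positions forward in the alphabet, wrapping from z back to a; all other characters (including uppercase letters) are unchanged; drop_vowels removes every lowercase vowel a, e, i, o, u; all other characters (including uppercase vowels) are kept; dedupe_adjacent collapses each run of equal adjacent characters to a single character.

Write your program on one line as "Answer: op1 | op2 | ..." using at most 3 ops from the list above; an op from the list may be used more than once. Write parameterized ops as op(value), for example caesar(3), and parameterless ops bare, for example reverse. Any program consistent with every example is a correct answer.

caesar(24) | swapcase

Check, running the answer program on each example:
  "rbnr" -> "pzlp" -> "PZLP"
  "ualifng" -> "syjgdle" -> "SYJGDLE"
  "bphuh" -> "znfsf" -> "ZNFSF"
  "qvzl" -> "otxj" -> "OTXJ"
  "tmfxrfe" -> "rkdvpdc" -> "RKDVPDC"
  "oxra" -> "mvpy" -> "MVPY"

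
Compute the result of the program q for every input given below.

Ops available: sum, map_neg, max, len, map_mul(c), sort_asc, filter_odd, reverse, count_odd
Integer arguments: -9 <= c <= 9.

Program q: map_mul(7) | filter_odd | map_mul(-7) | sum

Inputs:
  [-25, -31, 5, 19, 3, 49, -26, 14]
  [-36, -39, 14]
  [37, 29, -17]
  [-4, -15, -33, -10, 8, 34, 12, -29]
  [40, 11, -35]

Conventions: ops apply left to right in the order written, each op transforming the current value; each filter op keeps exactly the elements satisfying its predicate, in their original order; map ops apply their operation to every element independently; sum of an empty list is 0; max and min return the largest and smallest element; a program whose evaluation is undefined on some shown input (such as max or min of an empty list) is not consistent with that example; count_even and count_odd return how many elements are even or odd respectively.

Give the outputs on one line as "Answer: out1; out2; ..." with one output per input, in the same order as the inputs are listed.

Execution, op by op:
  [-25, -31, 5, 19, 3, 49, -26, 14] -> [-175, -217, 35, 133, 21, 343, -182, 98] -> [-175, -217, 35, 133, 21, 343] -> [1225, 1519, -245, -931, -147, -2401] -> -980
  [-36, -39, 14] -> [-252, -273, 98] -> [-273] -> [1911] -> 1911
  [37, 29, -17] -> [259, 203, -119] -> [259, 203, -119] -> [-1813, -1421, 833] -> -2401
  [-4, -15, -33, -10, 8, 34, 12, -29] -> [-28, -105, -231, -70, 56, 238, 84, -203] -> [-105, -231, -203] -> [735, 1617, 1421] -> 3773
  [40, 11, -35] -> [280, 77, -245] -> [77, -245] -> [-539, 1715] -> 1176

-980; 1911; -2401; 3773; 1176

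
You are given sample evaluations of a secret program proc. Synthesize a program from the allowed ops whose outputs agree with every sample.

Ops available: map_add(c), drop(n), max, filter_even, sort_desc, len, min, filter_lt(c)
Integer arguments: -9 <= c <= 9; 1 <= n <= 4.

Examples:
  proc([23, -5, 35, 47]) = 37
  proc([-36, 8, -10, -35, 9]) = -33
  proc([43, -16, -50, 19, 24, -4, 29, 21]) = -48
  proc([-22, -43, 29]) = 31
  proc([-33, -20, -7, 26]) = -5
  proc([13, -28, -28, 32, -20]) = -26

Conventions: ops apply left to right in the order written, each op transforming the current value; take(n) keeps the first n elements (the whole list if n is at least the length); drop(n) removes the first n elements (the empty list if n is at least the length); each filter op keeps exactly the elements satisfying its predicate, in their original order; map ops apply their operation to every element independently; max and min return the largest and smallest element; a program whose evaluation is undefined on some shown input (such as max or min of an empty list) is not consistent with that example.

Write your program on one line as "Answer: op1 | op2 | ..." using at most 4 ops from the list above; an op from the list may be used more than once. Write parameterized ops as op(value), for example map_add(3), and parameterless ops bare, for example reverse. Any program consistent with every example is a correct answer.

drop(2) | map_add(2) | sort_desc | min

Check, running the answer program on each example:
  [23, -5, 35, 47] -> [35, 47] -> [37, 49] -> [49, 37] -> 37
  [-36, 8, -10, -35, 9] -> [-10, -35, 9] -> [-8, -33, 11] -> [11, -8, -33] -> -33
  [43, -16, -50, 19, 24, -4, 29, 21] -> [-50, 19, 24, -4, 29, 21] -> [-48, 21, 26, -2, 31, 23] -> [31, 26, 23, 21, -2, -48] -> -48
  [-22, -43, 29] -> [29] -> [31] -> [31] -> 31
  [-33, -20, -7, 26] -> [-7, 26] -> [-5, 28] -> [28, -5] -> -5
  [13, -28, -28, 32, -20] -> [-28, 32, -20] -> [-26, 34, -18] -> [34, -18, -26] -> -26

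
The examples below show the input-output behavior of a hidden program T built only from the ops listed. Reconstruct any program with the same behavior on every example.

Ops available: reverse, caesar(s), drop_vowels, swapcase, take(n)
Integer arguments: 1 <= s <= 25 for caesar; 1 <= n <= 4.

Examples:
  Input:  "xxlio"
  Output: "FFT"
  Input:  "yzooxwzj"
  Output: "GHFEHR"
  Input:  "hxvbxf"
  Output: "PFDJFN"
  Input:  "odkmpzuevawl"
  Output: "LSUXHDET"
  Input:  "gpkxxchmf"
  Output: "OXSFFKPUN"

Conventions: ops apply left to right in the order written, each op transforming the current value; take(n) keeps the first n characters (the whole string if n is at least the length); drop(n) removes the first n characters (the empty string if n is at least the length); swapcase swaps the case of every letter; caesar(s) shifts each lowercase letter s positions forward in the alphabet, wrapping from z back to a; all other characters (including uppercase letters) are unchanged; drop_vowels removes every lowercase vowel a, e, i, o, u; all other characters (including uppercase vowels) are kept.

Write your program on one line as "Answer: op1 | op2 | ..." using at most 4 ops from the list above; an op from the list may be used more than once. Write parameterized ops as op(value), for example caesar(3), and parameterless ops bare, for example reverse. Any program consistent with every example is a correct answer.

drop_vowels | caesar(8) | swapcase

Check, running the answer program on each example:
  "xxlio" -> "xxl" -> "fft" -> "FFT"
  "yzooxwzj" -> "yzxwzj" -> "ghfehr" -> "GHFEHR"
  "hxvbxf" -> "hxvbxf" -> "pfdjfn" -> "PFDJFN"
  "odkmpzuevawl" -> "dkmpzvwl" -> "lsuxhdet" -> "LSUXHDET"
  "gpkxxchmf" -> "gpkxxchmf" -> "oxsffkpun" -> "OXSFFKPUN"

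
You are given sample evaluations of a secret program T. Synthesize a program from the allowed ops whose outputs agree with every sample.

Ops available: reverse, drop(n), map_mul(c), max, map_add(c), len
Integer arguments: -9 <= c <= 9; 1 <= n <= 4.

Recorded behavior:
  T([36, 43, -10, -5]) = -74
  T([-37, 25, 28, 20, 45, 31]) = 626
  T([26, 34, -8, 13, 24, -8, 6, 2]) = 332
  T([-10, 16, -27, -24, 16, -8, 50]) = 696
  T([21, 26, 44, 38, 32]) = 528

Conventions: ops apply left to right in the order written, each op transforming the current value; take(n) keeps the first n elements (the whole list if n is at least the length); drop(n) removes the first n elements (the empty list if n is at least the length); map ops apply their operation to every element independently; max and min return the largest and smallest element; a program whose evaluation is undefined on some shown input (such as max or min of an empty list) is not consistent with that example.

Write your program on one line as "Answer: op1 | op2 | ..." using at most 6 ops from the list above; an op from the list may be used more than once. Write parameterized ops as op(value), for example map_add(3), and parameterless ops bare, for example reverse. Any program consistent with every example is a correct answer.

map_mul(7) | map_add(-2) | map_mul(2) | drop(3) | max

Check, running the answer program on each example:
  [36, 43, -10, -5] -> [252, 301, -70, -35] -> [250, 299, -72, -37] -> [500, 598, -144, -74] -> [-74] -> -74
  [-37, 25, 28, 20, 45, 31] -> [-259, 175, 196, 140, 315, 217] -> [-261, 173, 194, 138, 313, 215] -> [-522, 346, 388, 276, 626, 430] -> [276, 626, 430] -> 626
  [26, 34, -8, 13, 24, -8, 6, 2] -> [182, 238, -56, 91, 168, -56, 42, 14] -> [180, 236, -58, 89, 166, -58, 40, 12] -> [360, 472, -116, 178, 332, -116, 80, 24] -> [178, 332, -116, 80, 24] -> 332
  [-10, 16, -27, -24, 16, -8, 50] -> [-70, 112, -189, -168, 112, -56, 350] -> [-72, 110, -191, -170, 110, -58, 348] -> [-144, 220, -382, -340, 220, -116, 696] -> [-340, 220, -116, 696] -> 696
  [21, 26, 44, 38, 32] -> [147, 182, 308, 266, 224] -> [145, 180, 306, 264, 222] -> [290, 360, 612, 528, 444] -> [528, 444] -> 528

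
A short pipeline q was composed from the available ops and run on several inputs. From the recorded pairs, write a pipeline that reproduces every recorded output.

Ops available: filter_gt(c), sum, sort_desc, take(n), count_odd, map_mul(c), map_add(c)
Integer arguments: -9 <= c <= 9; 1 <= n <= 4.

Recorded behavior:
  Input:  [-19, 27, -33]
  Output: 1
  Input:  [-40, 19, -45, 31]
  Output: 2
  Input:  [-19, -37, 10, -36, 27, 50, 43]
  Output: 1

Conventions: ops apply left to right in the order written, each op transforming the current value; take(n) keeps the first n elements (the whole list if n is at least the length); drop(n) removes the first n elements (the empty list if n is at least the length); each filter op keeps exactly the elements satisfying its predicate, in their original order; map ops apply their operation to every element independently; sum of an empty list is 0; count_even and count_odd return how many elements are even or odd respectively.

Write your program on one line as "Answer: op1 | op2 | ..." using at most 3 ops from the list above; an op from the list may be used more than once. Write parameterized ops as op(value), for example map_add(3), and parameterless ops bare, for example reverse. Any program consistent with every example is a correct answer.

filter_gt(2) | take(2) | count_odd

Check, running the answer program on each example:
  [-19, 27, -33] -> [27] -> [27] -> 1
  [-40, 19, -45, 31] -> [19, 31] -> [19, 31] -> 2
  [-19, -37, 10, -36, 27, 50, 43] -> [10, 27, 50, 43] -> [10, 27] -> 1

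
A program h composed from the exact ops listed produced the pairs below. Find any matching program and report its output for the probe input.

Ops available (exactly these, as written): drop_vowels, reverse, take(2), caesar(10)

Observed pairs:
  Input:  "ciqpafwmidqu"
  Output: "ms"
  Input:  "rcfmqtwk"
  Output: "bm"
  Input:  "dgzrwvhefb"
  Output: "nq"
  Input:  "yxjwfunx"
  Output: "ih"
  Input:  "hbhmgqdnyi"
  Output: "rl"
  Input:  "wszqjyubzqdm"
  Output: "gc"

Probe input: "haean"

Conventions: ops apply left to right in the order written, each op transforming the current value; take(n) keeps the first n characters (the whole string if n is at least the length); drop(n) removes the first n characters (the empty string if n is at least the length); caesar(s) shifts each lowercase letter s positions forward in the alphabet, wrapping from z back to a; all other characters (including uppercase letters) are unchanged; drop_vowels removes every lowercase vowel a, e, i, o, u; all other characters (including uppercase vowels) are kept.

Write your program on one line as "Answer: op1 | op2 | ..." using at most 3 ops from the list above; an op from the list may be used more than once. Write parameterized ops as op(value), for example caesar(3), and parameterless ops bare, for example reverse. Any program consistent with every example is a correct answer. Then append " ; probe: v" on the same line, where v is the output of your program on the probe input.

take(2) | caesar(10) ; probe: "rk"

Check, running the answer program on each example:
  "ciqpafwmidqu" -> "ci" -> "ms"
  "rcfmqtwk" -> "rc" -> "bm"
  "dgzrwvhefb" -> "dg" -> "nq"
  "yxjwfunx" -> "yx" -> "ih"
  "hbhmgqdnyi" -> "hb" -> "rl"
  "wszqjyubzqdm" -> "ws" -> "gc"
  probe: "haean" -> "ha" -> "rk"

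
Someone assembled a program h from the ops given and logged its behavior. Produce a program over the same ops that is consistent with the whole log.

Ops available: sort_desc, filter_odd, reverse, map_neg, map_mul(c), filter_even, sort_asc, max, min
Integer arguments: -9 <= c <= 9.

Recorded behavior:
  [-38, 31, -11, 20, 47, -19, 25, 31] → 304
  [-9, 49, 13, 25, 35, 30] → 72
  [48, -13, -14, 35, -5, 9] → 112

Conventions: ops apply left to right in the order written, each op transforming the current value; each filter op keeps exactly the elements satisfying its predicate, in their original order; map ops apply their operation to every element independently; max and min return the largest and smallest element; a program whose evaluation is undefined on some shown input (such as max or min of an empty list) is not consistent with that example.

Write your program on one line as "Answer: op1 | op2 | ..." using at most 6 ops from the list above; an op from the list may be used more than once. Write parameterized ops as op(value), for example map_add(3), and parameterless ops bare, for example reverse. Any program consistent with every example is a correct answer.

map_neg | sort_desc | map_neg | map_mul(-8) | max

Check, running the answer program on each example:
  [-38, 31, -11, 20, 47, -19, 25, 31] -> [38, -31, 11, -20, -47, 19, -25, -31] -> [38, 19, 11, -20, -25, -31, -31, -47] -> [-38, -19, -11, 20, 25, 31, 31, 47] -> [304, 152, 88, -160, -200, -248, -248, -376] -> 304
  [-9, 49, 13, 25, 35, 30] -> [9, -49, -13, -25, -35, -30] -> [9, -13, -25, -30, -35, -49] -> [-9, 13, 25, 30, 35, 49] -> [72, -104, -200, -240, -280, -392] -> 72
  [48, -13, -14, 35, -5, 9] -> [-48, 13, 14, -35, 5, -9] -> [14, 13, 5, -9, -35, -48] -> [-14, -13, -5, 9, 35, 48] -> [112, 104, 40, -72, -280, -384] -> 112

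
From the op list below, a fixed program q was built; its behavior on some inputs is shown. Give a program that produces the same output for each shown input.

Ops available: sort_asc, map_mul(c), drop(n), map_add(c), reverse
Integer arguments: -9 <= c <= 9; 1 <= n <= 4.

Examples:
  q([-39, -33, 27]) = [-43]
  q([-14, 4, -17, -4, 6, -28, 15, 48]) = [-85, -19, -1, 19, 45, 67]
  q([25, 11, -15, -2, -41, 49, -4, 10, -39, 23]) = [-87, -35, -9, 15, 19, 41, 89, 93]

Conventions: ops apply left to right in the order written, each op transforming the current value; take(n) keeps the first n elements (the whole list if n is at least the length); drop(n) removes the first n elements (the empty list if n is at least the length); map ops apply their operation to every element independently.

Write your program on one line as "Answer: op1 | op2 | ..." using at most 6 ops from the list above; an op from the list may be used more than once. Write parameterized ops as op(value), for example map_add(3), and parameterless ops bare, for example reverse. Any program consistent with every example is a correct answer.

map_mul(-2) | map_add(7) | drop(2) | sort_asc | map_add(4)

Check, running the answer program on each example:
  [-39, -33, 27] -> [78, 66, -54] -> [85, 73, -47] -> [-47] -> [-47] -> [-43]
  [-14, 4, -17, -4, 6, -28, 15, 48] -> [28, -8, 34, 8, -12, 56, -30, -96] -> [35, -1, 41, 15, -5, 63, -23, -89] -> [41, 15, -5, 63, -23, -89] -> [-89, -23, -5, 15, 41, 63] -> [-85, -19, -1, 19, 45, 67]
  [25, 11, -15, -2, -41, 49, -4, 10, -39, 23] -> [-50, -22, 30, 4, 82, -98, 8, -20, 78, -46] -> [-43, -15, 37, 11, 89, -91, 15, -13, 85, -39] -> [37, 11, 89, -91, 15, -13, 85, -39] -> [-91, -39, -13, 11, 15, 37, 85, 89] -> [-87, -35, -9, 15, 19, 41, 89, 93]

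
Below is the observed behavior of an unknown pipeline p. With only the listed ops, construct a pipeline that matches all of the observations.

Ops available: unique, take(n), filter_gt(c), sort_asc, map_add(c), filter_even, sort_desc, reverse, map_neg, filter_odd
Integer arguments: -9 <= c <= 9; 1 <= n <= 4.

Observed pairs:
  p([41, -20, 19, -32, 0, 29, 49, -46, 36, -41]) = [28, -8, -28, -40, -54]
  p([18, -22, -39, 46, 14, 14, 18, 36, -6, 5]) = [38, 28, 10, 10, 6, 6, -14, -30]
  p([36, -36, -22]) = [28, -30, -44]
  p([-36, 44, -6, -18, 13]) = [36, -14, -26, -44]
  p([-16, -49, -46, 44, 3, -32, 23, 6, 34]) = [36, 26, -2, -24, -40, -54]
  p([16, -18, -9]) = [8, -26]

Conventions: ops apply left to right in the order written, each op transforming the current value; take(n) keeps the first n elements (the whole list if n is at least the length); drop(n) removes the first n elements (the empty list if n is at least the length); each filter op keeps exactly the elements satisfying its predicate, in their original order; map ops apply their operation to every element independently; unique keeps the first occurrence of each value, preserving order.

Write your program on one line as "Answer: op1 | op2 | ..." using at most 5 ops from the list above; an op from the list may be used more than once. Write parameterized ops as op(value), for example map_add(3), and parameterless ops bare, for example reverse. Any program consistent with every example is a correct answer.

filter_even | map_add(-8) | sort_asc | reverse

Check, running the answer program on each example:
  [41, -20, 19, -32, 0, 29, 49, -46, 36, -41] -> [-20, -32, 0, -46, 36] -> [-28, -40, -8, -54, 28] -> [-54, -40, -28, -8, 28] -> [28, -8, -28, -40, -54]
  [18, -22, -39, 46, 14, 14, 18, 36, -6, 5] -> [18, -22, 46, 14, 14, 18, 36, -6] -> [10, -30, 38, 6, 6, 10, 28, -14] -> [-30, -14, 6, 6, 10, 10, 28, 38] -> [38, 28, 10, 10, 6, 6, -14, -30]
  [36, -36, -22] -> [36, -36, -22] -> [28, -44, -30] -> [-44, -30, 28] -> [28, -30, -44]
  [-36, 44, -6, -18, 13] -> [-36, 44, -6, -18] -> [-44, 36, -14, -26] -> [-44, -26, -14, 36] -> [36, -14, -26, -44]
  [-16, -49, -46, 44, 3, -32, 23, 6, 34] -> [-16, -46, 44, -32, 6, 34] -> [-24, -54, 36, -40, -2, 26] -> [-54, -40, -24, -2, 26, 36] -> [36, 26, -2, -24, -40, -54]
  [16, -18, -9] -> [16, -18] -> [8, -26] -> [-26, 8] -> [8, -26]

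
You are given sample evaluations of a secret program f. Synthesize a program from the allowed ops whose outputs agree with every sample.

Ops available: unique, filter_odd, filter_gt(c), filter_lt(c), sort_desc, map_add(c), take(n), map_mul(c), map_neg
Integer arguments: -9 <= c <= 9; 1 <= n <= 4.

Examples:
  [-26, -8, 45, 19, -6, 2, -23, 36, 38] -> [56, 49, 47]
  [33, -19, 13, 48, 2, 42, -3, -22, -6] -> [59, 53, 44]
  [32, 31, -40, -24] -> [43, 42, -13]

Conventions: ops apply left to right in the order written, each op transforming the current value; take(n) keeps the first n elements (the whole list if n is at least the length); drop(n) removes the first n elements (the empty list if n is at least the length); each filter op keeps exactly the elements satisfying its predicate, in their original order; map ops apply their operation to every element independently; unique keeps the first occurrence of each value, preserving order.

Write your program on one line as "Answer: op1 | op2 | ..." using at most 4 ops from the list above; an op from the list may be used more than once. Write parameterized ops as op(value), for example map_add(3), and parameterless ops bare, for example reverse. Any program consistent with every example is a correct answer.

sort_desc | map_add(7) | map_add(4) | take(3)

Check, running the answer program on each example:
  [-26, -8, 45, 19, -6, 2, -23, 36, 38] -> [45, 38, 36, 19, 2, -6, -8, -23, -26] -> [52, 45, 43, 26, 9, 1, -1, -16, -19] -> [56, 49, 47, 30, 13, 5, 3, -12, -15] -> [56, 49, 47]
  [33, -19, 13, 48, 2, 42, -3, -22, -6] -> [48, 42, 33, 13, 2, -3, -6, -19, -22] -> [55, 49, 40, 20, 9, 4, 1, -12, -15] -> [59, 53, 44, 24, 13, 8, 5, -8, -11] -> [59, 53, 44]
  [32, 31, -40, -24] -> [32, 31, -24, -40] -> [39, 38, -17, -33] -> [43, 42, -13, -29] -> [43, 42, -13]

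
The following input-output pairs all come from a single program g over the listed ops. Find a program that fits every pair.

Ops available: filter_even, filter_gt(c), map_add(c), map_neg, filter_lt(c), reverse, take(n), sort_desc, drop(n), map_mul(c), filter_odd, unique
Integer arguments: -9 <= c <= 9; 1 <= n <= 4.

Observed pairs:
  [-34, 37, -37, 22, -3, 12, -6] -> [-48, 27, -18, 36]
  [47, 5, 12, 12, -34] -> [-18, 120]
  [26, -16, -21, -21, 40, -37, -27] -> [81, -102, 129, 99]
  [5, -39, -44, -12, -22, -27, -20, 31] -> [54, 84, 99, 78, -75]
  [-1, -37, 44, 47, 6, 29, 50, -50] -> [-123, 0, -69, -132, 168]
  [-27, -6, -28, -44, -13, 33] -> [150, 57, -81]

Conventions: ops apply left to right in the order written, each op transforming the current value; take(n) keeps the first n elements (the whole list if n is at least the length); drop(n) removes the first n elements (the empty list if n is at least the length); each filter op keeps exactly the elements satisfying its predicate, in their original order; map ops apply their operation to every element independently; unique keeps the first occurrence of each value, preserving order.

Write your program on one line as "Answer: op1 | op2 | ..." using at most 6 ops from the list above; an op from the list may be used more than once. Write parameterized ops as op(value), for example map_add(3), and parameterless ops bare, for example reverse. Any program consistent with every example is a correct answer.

map_neg | map_add(6) | map_mul(-3) | drop(3) | map_neg

Check, running the answer program on each example:
  [-34, 37, -37, 22, -3, 12, -6] -> [34, -37, 37, -22, 3, -12, 6] -> [40, -31, 43, -16, 9, -6, 12] -> [-120, 93, -129, 48, -27, 18, -36] -> [48, -27, 18, -36] -> [-48, 27, -18, 36]
  [47, 5, 12, 12, -34] -> [-47, -5, -12, -12, 34] -> [-41, 1, -6, -6, 40] -> [123, -3, 18, 18, -120] -> [18, -120] -> [-18, 120]
  [26, -16, -21, -21, 40, -37, -27] -> [-26, 16, 21, 21, -40, 37, 27] -> [-20, 22, 27, 27, -34, 43, 33] -> [60, -66, -81, -81, 102, -129, -99] -> [-81, 102, -129, -99] -> [81, -102, 129, 99]
  [5, -39, -44, -12, -22, -27, -20, 31] -> [-5, 39, 44, 12, 22, 27, 20, -31] -> [1, 45, 50, 18, 28, 33, 26, -25] -> [-3, -135, -150, -54, -84, -99, -78, 75] -> [-54, -84, -99, -78, 75] -> [54, 84, 99, 78, -75]
  [-1, -37, 44, 47, 6, 29, 50, -50] -> [1, 37, -44, -47, -6, -29, -50, 50] -> [7, 43, -38, -41, 0, -23, -44, 56] -> [-21, -129, 114, 123, 0, 69, 132, -168] -> [123, 0, 69, 132, -168] -> [-123, 0, -69, -132, 168]
  [-27, -6, -28, -44, -13, 33] -> [27, 6, 28, 44, 13, -33] -> [33, 12, 34, 50, 19, -27] -> [-99, -36, -102, -150, -57, 81] -> [-150, -57, 81] -> [150, 57, -81]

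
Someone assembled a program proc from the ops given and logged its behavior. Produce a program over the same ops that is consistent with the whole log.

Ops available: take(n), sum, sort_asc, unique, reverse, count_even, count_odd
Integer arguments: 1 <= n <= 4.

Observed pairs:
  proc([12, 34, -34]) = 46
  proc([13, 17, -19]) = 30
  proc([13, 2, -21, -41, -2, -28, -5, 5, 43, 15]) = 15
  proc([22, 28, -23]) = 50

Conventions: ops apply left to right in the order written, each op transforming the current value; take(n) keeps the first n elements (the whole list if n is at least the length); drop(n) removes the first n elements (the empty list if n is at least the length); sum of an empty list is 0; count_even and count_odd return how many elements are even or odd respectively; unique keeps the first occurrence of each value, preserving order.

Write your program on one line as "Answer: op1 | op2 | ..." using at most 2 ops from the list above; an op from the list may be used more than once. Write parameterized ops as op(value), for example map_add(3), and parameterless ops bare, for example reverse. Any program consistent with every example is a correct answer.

take(2) | sum

Check, running the answer program on each example:
  [12, 34, -34] -> [12, 34] -> 46
  [13, 17, -19] -> [13, 17] -> 30
  [13, 2, -21, -41, -2, -28, -5, 5, 43, 15] -> [13, 2] -> 15
  [22, 28, -23] -> [22, 28] -> 50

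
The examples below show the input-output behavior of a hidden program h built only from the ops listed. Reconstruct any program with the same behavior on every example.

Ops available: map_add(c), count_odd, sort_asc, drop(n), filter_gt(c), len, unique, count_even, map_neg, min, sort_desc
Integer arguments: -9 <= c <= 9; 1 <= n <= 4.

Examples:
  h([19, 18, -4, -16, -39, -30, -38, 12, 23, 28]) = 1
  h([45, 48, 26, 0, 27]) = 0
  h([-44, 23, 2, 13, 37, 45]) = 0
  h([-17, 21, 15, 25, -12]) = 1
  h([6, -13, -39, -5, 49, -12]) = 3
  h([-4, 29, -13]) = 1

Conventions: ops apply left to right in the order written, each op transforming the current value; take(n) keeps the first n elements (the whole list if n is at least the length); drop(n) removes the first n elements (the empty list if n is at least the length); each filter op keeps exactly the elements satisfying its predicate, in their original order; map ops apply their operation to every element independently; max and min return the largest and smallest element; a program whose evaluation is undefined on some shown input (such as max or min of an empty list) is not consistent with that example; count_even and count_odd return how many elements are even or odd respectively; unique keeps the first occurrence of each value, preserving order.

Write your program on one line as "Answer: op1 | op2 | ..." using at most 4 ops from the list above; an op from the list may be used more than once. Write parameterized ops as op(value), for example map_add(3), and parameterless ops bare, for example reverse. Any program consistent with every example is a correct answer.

sort_asc | map_neg | filter_gt(4) | count_odd

Check, running the answer program on each example:
  [19, 18, -4, -16, -39, -30, -38, 12, 23, 28] -> [-39, -38, -30, -16, -4, 12, 18, 19, 23, 28] -> [39, 38, 30, 16, 4, -12, -18, -19, -23, -28] -> [39, 38, 30, 16] -> 1
  [45, 48, 26, 0, 27] -> [0, 26, 27, 45, 48] -> [0, -26, -27, -45, -48] -> [] -> 0
  [-44, 23, 2, 13, 37, 45] -> [-44, 2, 13, 23, 37, 45] -> [44, -2, -13, -23, -37, -45] -> [44] -> 0
  [-17, 21, 15, 25, -12] -> [-17, -12, 15, 21, 25] -> [17, 12, -15, -21, -25] -> [17, 12] -> 1
  [6, -13, -39, -5, 49, -12] -> [-39, -13, -12, -5, 6, 49] -> [39, 13, 12, 5, -6, -49] -> [39, 13, 12, 5] -> 3
  [-4, 29, -13] -> [-13, -4, 29] -> [13, 4, -29] -> [13] -> 1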